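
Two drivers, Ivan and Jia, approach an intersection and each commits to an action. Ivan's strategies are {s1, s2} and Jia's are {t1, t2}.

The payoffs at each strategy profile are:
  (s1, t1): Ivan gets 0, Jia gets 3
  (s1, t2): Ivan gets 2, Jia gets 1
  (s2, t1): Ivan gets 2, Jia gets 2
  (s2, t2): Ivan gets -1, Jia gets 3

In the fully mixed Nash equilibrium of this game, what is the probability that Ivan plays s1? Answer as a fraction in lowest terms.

1/3

Let r be the probability that Ivan plays s1. In a completely mixed equilibrium, Jia must be indifferent between t1 and t2.
Jia's expected payoff from t1 is 3r + 2(1−r); from t2 it is r + 3(1−r).
Setting these equal: r + 2 = −2r + 3, so r = 1/3.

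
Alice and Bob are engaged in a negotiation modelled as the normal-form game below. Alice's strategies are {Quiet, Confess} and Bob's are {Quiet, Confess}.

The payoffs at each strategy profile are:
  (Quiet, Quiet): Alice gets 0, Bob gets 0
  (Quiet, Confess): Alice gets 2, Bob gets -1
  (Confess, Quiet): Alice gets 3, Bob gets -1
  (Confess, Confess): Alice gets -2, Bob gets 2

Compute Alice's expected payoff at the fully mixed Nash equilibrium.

First find y, the probability Bob plays Quiet, from Alice's indifference between Quiet and Confess: 2(1−y) = 3y − 2(1−y), giving y = 4/7.
Since Alice is indifferent in equilibrium, Alice's expected payoff equals the payoff from either row against (4/7, 3/7). Using Quiet: 2(3/7) = 6/7.

6/7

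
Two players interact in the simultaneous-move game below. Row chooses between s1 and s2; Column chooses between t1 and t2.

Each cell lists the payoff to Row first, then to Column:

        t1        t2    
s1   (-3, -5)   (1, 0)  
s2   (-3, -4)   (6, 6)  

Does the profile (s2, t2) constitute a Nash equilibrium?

At (s2, t2), Row earns 6; switching to s1 would give 1, so Row has no profitable deviation.
Column earns 6; switching to t1 would give -4, so Column has no profitable deviation.
Neither player can gain by a unilateral deviation, so this profile is a Nash equilibrium.

Yes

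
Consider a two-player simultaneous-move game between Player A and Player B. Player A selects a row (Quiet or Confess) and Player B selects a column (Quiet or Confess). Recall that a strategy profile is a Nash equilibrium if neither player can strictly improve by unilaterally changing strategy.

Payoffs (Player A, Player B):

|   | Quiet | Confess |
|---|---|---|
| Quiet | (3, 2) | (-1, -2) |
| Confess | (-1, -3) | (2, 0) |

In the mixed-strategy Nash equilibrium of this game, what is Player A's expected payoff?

5/7

First find y, the probability Player B plays Quiet, from Player A's indifference between Quiet and Confess: 3y − (1−y) = −y + 2(1−y), giving y = 3/7.
Since Player A is indifferent in equilibrium, Player A's expected payoff equals the payoff from either row against (3/7, 4/7). Using Quiet: 3(3/7) − (4/7) = 5/7.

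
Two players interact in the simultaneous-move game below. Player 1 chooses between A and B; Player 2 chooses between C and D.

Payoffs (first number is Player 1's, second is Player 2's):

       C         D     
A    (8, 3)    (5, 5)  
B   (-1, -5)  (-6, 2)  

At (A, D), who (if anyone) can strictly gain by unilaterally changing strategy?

Neither

Player 1 at (A, D) earns 5; deviating to B yields -6 — not better.
Player 2 earns 5; deviating to C yields 3 — not better.
Neither player can strictly improve; the profile is a Nash equilibrium.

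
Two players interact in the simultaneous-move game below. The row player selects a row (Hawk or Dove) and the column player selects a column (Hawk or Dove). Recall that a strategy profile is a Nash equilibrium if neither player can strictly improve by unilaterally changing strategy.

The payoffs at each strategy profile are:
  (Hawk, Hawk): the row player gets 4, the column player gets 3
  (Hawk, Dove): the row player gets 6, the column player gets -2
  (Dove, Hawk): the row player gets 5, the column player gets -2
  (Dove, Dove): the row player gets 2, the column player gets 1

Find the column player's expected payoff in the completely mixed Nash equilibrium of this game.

-1/8

First find x, the probability the row player plays Hawk, from the column player's indifference between Hawk and Dove: 3x − 2(1−x) = −2x + (1−x), giving x = 3/8.
Since the column player is indifferent in equilibrium, the column player's expected payoff equals the payoff from either column against (3/8, 5/8). Using Hawk: 3(3/8) − 2(5/8) = -1/8.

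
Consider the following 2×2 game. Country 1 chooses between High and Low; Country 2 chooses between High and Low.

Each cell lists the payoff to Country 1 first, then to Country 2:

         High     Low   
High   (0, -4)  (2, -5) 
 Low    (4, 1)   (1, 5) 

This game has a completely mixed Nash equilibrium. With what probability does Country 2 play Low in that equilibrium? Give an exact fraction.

4/5

Let q be the probability that Country 2 plays High. In a completely mixed equilibrium, Country 1 must be indifferent between High and Low.
Country 1's expected payoff from High is 2(1−q); from Low it is 4q + (1−q).
Setting these equal: −2q + 2 = 3q + 1, so q = 1/5.
Therefore Country 2 plays Low with probability 1 − 1/5 = 4/5.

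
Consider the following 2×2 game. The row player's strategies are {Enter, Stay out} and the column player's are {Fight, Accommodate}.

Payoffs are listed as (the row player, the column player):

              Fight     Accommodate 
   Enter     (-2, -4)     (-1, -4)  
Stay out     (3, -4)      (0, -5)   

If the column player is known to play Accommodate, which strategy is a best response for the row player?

Stay out

Against Accommodate, the row player earns -1 from Enter and 0 from Stay out.
So Stay out is the best response.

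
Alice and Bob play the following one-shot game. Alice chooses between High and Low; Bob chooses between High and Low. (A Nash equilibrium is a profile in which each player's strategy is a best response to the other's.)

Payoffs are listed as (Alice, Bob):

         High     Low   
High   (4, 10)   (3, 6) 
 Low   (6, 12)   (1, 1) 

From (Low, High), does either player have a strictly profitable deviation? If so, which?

Neither

Alice at (Low, High) earns 6; deviating to High yields 4 — not better.
Bob earns 12; deviating to Low yields 1 — not better.
Neither player can strictly improve; the profile is a Nash equilibrium.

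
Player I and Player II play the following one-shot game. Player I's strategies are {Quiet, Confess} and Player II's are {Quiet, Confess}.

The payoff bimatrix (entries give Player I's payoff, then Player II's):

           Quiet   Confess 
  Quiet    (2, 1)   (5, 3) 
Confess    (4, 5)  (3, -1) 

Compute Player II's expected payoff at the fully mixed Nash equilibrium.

2

First find x, the probability Player I plays Quiet, from Player II's indifference between Quiet and Confess: x + 5(1−x) = 3x − (1−x), giving x = 3/4.
Since Player II is indifferent in equilibrium, Player II's expected payoff equals the payoff from either column against (3/4, 1/4). Using Quiet: (3/4) + 5(1/4) = 2.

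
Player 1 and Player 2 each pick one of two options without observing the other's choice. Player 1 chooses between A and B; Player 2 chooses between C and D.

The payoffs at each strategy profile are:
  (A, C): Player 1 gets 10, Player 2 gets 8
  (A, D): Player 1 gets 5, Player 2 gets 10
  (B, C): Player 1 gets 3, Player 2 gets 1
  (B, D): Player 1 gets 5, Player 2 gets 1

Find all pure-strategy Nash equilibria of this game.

(A, D) and (B, D)

(A, C): Player 2 prefers D (10 > 8) — not an equilibrium.
(A, D): Player 1 gets 5 ≥ 5 from B, and Player 2 gets 10 ≥ 8 from C — Nash equilibrium.
(B, C): Player 1 prefers A (10 > 3) — not an equilibrium.
(B, D): Player 1 gets 5 ≥ 5 from A, and Player 2 gets 1 ≥ 1 from C — Nash equilibrium.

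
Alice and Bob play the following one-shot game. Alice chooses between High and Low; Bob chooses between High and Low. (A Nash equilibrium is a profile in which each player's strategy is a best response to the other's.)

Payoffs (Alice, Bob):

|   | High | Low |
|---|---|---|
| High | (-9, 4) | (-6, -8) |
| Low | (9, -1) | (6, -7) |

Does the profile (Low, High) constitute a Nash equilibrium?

At (Low, High), Alice earns 9; switching to High would give -9, so Alice has no profitable deviation.
Bob earns -1; switching to Low would give -7, so Bob has no profitable deviation.
Neither player can gain by a unilateral deviation, so this profile is a Nash equilibrium.

Yes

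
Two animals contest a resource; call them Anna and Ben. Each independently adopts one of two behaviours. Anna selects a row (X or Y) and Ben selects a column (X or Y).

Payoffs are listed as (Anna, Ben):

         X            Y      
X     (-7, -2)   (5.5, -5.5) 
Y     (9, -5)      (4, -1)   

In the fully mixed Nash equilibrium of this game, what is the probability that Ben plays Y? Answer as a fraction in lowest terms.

Let c be the probability that Ben plays X. In a completely mixed equilibrium, Anna must be indifferent between X and Y.
Anna's expected payoff from X is −7c + 5.5(1−c); from Y it is 9c + 4(1−c).
Setting these equal: −12.5c + 5.5 = 5c + 4, so c = 3/35.
Therefore Ben plays Y with probability 1 − 3/35 = 32/35.

32/35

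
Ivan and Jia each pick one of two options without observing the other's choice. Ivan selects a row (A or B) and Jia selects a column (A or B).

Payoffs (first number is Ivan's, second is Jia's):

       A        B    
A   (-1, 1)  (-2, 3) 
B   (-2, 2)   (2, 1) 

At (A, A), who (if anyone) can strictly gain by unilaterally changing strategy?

Jia

Ivan at (A, A) earns -1; deviating to B yields -2 — not better.
Jia earns 1; deviating to B yields 3 — a strict improvement.
Only Jia has a strictly profitable deviation.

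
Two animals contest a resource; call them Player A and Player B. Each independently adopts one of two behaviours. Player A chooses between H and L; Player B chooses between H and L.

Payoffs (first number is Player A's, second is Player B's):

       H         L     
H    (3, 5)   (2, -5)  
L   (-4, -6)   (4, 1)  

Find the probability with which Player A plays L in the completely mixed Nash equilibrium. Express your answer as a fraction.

Let p be the probability that Player A plays H. In a completely mixed equilibrium, Player B must be indifferent between H and L.
Player B's expected payoff from H is 5p − 6(1−p); from L it is −5p + (1−p).
Setting these equal: 11p − 6 = −6p + 1, so p = 7/17.
Therefore Player A plays L with probability 1 − 7/17 = 10/17.

10/17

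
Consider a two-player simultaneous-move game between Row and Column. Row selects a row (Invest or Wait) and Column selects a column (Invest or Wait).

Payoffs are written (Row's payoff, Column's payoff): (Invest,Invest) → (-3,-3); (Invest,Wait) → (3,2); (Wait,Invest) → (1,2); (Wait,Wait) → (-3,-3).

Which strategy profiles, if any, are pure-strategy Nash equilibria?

(Invest, Invest): Row prefers Wait (1 > -3); Column prefers Wait (2 > -3) — not an equilibrium.
(Invest, Wait): Row gets 3 ≥ -3 from Wait, and Column gets 2 ≥ -3 from Invest — Nash equilibrium.
(Wait, Invest): Row gets 1 ≥ -3 from Invest, and Column gets 2 ≥ -3 from Wait — Nash equilibrium.
(Wait, Wait): Row prefers Invest (3 > -3); Column prefers Invest (2 > -3) — not an equilibrium.

(Invest, Wait) and (Wait, Invest)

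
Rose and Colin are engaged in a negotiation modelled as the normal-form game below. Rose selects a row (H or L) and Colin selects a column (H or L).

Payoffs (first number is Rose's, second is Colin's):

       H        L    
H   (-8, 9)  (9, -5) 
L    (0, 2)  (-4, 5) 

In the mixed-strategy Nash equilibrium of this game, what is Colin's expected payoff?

55/17

First find x, the probability Rose plays H, from Colin's indifference between H and L: 9x + 2(1−x) = −5x + 5(1−x), giving x = 3/17.
Since Colin is indifferent in equilibrium, Colin's expected payoff equals the payoff from either column against (3/17, 14/17). Using H: 9(3/17) + 2(14/17) = 55/17.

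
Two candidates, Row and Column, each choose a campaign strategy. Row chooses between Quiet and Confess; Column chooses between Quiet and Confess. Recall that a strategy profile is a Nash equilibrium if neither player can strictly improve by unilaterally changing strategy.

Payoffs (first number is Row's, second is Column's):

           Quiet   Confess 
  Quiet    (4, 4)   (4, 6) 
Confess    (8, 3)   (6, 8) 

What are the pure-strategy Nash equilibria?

(Quiet, Quiet): Row prefers Confess (8 > 4); Column prefers Confess (6 > 4) — not an equilibrium.
(Quiet, Confess): Row prefers Confess (6 > 4) — not an equilibrium.
(Confess, Quiet): Column prefers Confess (8 > 3) — not an equilibrium.
(Confess, Confess): Row gets 6 ≥ 4 from Quiet, and Column gets 8 ≥ 3 from Quiet — Nash equilibrium.

(Confess, Confess)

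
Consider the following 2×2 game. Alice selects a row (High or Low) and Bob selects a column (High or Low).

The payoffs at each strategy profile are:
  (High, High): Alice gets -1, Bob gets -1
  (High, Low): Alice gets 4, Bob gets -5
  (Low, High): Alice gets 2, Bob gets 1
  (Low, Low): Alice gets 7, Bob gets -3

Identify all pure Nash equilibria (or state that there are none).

(High, High): Alice prefers Low (2 > -1) — not an equilibrium.
(High, Low): Alice prefers Low (7 > 4); Bob prefers High (-1 > -5) — not an equilibrium.
(Low, High): Alice gets 2 ≥ -1 from High, and Bob gets 1 ≥ -3 from Low — Nash equilibrium.
(Low, Low): Bob prefers High (1 > -3) — not an equilibrium.

(Low, High)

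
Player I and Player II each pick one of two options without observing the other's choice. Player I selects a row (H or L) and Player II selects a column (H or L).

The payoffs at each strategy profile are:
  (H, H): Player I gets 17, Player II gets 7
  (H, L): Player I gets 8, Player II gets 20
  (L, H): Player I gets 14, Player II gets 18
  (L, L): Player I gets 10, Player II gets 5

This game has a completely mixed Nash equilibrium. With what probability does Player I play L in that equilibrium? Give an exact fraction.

Let r be the probability that Player I plays H. In a completely mixed equilibrium, Player II must be indifferent between H and L.
Player II's expected payoff from H is 7r + 18(1−r); from L it is 20r + 5(1−r).
Setting these equal: −11r + 18 = 15r + 5, so r = 1/2.
Therefore Player I plays L with probability 1 − 1/2 = 1/2.

1/2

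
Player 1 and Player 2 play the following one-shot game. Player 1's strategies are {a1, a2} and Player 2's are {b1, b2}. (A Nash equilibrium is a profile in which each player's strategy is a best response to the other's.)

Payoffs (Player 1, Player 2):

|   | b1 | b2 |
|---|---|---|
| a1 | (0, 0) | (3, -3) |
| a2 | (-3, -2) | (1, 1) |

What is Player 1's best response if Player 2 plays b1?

a1

Against b1, Player 1 earns 0 from a1 and -3 from a2.
So a1 is the best response.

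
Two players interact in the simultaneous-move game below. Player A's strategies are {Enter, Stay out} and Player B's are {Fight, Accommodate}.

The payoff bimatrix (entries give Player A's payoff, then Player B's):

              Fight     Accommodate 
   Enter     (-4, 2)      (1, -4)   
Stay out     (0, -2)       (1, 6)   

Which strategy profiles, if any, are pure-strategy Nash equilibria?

(Enter, Fight): Player A prefers Stay out (0 > -4) — not an equilibrium.
(Enter, Accommodate): Player B prefers Fight (2 > -4) — not an equilibrium.
(Stay out, Fight): Player B prefers Accommodate (6 > -2) — not an equilibrium.
(Stay out, Accommodate): Player A gets 1 ≥ 1 from Enter, and Player B gets 6 ≥ -2 from Fight — Nash equilibrium.

(Stay out, Accommodate)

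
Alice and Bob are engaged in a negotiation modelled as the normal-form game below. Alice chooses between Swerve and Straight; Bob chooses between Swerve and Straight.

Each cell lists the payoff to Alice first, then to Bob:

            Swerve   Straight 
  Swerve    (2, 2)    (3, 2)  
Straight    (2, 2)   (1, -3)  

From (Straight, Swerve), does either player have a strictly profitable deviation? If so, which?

Alice at (Straight, Swerve) earns 2; deviating to Swerve yields 2 — not better.
Bob earns 2; deviating to Straight yields -3 — not better.
Neither player can strictly improve; the profile is a Nash equilibrium.

Neither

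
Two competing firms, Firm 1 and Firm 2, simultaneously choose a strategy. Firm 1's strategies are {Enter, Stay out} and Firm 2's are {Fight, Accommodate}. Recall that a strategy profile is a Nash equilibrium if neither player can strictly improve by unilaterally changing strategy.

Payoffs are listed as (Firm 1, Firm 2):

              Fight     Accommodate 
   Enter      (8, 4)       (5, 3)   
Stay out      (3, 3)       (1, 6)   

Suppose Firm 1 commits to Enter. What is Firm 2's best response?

Against Enter, Firm 2 earns 4 from Fight and 3 from Accommodate.
So Fight is the best response.

Fight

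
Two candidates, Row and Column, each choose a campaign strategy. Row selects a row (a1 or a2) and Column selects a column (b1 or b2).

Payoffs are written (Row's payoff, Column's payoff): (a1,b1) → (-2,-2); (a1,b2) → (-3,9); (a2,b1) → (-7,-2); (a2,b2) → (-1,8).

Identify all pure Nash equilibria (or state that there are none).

(a1, b1): Column prefers b2 (9 > -2) — not an equilibrium.
(a1, b2): Row prefers a2 (-1 > -3) — not an equilibrium.
(a2, b1): Row prefers a1 (-2 > -7); Column prefers b2 (8 > -2) — not an equilibrium.
(a2, b2): Row gets -1 ≥ -3 from a1, and Column gets 8 ≥ -2 from b1 — Nash equilibrium.

(a2, b2)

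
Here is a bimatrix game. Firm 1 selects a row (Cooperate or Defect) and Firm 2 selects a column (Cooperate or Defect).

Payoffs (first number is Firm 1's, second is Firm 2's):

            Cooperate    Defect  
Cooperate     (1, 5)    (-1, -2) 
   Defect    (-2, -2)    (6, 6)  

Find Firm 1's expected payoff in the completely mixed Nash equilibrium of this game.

First find q, the probability Firm 2 plays Cooperate, from Firm 1's indifference between Cooperate and Defect: q − (1−q) = −2q + 6(1−q), giving q = 7/10.
Since Firm 1 is indifferent in equilibrium, Firm 1's expected payoff equals the payoff from either row against (7/10, 3/10). Using Cooperate: (7/10) − (3/10) = 2/5.

2/5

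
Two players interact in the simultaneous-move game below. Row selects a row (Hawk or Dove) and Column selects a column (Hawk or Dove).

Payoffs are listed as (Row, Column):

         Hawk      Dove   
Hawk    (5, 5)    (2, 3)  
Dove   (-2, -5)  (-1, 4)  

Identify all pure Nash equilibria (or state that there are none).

(Hawk, Hawk)

(Hawk, Hawk): Row gets 5 ≥ -2 from Dove, and Column gets 5 ≥ 3 from Dove — Nash equilibrium.
(Hawk, Dove): Column prefers Hawk (5 > 3) — not an equilibrium.
(Dove, Hawk): Row prefers Hawk (5 > -2); Column prefers Dove (4 > -5) — not an equilibrium.
(Dove, Dove): Row prefers Hawk (2 > -1) — not an equilibrium.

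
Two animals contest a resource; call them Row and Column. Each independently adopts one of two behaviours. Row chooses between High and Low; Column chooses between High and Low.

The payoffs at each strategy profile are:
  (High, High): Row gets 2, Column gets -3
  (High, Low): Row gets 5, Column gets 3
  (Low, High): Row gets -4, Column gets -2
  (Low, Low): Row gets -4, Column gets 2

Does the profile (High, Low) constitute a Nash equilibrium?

Yes

At (High, Low), Row earns 5; switching to Low would give -4, so Row has no profitable deviation.
Column earns 3; switching to High would give -3, so Column has no profitable deviation.
Neither player can gain by a unilateral deviation, so this profile is a Nash equilibrium.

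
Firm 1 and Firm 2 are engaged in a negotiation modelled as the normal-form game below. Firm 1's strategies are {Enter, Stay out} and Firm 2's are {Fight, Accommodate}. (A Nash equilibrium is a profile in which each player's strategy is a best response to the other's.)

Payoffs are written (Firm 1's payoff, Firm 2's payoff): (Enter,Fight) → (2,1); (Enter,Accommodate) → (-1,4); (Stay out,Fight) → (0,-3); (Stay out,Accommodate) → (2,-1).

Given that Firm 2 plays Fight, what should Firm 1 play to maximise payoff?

Against Fight, Firm 1 earns 2 from Enter and 0 from Stay out.
So Enter is the best response.

Enter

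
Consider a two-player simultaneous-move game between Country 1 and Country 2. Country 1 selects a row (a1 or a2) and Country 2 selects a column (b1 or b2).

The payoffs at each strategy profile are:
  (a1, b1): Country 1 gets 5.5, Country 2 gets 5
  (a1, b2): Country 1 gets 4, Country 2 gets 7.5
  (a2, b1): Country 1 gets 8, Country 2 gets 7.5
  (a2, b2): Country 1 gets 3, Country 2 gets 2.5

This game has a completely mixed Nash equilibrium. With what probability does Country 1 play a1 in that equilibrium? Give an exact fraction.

2/3

Let x be the probability that Country 1 plays a1. In a completely mixed equilibrium, Country 2 must be indifferent between b1 and b2.
Country 2's expected payoff from b1 is 5x + 7.5(1−x); from b2 it is 7.5x + 2.5(1−x).
Setting these equal: −2.5x + 7.5 = 5x + 2.5, so x = 2/3.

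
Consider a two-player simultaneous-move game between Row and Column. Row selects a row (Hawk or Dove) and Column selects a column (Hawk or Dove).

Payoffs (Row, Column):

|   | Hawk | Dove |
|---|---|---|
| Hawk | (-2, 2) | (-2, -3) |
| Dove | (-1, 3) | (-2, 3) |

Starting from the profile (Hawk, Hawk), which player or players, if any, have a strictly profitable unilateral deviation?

Row at (Hawk, Hawk) earns -2; deviating to Dove yields -1 — a strict improvement.
Column earns 2; deviating to Dove yields -3 — not better.
Only Row has a strictly profitable deviation.

Row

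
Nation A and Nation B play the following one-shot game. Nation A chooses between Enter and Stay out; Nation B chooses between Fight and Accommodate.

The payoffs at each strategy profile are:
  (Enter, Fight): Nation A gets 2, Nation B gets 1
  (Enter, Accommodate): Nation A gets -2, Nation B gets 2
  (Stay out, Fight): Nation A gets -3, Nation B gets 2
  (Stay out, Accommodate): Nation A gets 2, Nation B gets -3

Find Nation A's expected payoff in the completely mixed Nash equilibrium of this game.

First find y, the probability Nation B plays Fight, from Nation A's indifference between Enter and Stay out: 2y − 2(1−y) = −3y + 2(1−y), giving y = 4/9.
Since Nation A is indifferent in equilibrium, Nation A's expected payoff equals the payoff from either row against (4/9, 5/9). Using Enter: 2(4/9) − 2(5/9) = -2/9.

-2/9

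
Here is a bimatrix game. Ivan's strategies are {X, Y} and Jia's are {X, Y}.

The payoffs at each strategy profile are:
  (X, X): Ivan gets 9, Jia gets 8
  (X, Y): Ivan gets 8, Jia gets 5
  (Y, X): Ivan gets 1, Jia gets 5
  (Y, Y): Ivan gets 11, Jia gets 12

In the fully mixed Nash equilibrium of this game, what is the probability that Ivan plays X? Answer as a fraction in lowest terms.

Let p be the probability that Ivan plays X. In a completely mixed equilibrium, Jia must be indifferent between X and Y.
Jia's expected payoff from X is 8p + 5(1−p); from Y it is 5p + 12(1−p).
Setting these equal: 3p + 5 = −7p + 12, so p = 7/10.

7/10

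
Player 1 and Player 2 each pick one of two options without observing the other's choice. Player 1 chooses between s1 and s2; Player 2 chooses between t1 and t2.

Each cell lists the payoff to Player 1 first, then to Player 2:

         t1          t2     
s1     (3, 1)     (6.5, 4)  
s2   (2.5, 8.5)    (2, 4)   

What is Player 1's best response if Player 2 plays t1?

Against t1, Player 1 earns 3 from s1 and 2.5 from s2.
So s1 is the best response.

s1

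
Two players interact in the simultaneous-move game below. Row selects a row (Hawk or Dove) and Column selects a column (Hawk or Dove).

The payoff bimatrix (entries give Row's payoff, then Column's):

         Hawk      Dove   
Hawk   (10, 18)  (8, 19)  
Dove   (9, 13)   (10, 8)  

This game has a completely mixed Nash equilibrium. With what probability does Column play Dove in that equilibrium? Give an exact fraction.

1/3

Let y be the probability that Column plays Hawk. In a completely mixed equilibrium, Row must be indifferent between Hawk and Dove.
Row's expected payoff from Hawk is 10y + 8(1−y); from Dove it is 9y + 10(1−y).
Setting these equal: 2y + 8 = −y + 10, so y = 2/3.
Therefore Column plays Dove with probability 1 − 2/3 = 1/3.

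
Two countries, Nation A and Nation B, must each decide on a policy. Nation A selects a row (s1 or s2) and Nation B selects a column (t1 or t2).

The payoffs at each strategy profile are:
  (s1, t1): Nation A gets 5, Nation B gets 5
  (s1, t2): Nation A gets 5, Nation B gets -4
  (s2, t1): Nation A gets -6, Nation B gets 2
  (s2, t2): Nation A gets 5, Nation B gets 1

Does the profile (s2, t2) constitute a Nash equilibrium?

No

At (s2, t2), Nation A earns 5; switching to s1 would give 5, so Nation A has no profitable deviation.
Nation B earns 1; switching to t1 would give 2, so Nation B would deviate.
Since at least one player can profitably deviate, this is not a Nash equilibrium.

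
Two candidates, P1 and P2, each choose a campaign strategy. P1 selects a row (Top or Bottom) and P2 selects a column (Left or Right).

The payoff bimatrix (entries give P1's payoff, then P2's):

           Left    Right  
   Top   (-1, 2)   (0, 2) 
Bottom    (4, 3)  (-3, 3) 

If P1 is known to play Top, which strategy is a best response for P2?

either — both Left and Right are best responses

Against Top, P2 earns 2 from Left and 2 from Right.
So either strategy is a best response.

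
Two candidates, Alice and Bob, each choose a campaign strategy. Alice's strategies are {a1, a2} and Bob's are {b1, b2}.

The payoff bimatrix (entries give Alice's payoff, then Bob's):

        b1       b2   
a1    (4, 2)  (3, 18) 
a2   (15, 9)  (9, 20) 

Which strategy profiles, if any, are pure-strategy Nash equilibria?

(a1, b1): Alice prefers a2 (15 > 4); Bob prefers b2 (18 > 2) — not an equilibrium.
(a1, b2): Alice prefers a2 (9 > 3) — not an equilibrium.
(a2, b1): Bob prefers b2 (20 > 9) — not an equilibrium.
(a2, b2): Alice gets 9 ≥ 3 from a1, and Bob gets 20 ≥ 9 from b1 — Nash equilibrium.

(a2, b2)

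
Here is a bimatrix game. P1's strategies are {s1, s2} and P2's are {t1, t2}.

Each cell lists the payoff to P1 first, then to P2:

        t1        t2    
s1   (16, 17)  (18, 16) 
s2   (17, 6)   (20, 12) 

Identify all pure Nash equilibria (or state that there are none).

(s1, t1): P1 prefers s2 (17 > 16) — not an equilibrium.
(s1, t2): P1 prefers s2 (20 > 18); P2 prefers t1 (17 > 16) — not an equilibrium.
(s2, t1): P2 prefers t2 (12 > 6) — not an equilibrium.
(s2, t2): P1 gets 20 ≥ 18 from s1, and P2 gets 12 ≥ 6 from t1 — Nash equilibrium.

(s2, t2)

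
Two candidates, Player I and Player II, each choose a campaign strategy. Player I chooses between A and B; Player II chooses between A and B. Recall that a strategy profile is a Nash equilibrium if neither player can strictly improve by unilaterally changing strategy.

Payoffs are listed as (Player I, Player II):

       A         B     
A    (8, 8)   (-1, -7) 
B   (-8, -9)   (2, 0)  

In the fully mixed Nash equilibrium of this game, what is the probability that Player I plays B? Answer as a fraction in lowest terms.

5/8

Let p be the probability that Player I plays A. In a completely mixed equilibrium, Player II must be indifferent between A and B.
Player II's expected payoff from A is 8p − 9(1−p); from B it is −7p.
Setting these equal: 17p − 9 = −7p, so p = 3/8.
Therefore Player I plays B with probability 1 − 3/8 = 5/8.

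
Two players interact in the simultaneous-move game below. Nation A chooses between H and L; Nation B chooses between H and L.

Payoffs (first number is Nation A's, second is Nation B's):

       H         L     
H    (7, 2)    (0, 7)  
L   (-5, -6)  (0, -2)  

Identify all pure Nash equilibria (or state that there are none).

(H, L) and (L, L)

(H, H): Nation B prefers L (7 > 2) — not an equilibrium.
(H, L): Nation A gets 0 ≥ 0 from L, and Nation B gets 7 ≥ 2 from H — Nash equilibrium.
(L, H): Nation A prefers H (7 > -5); Nation B prefers L (-2 > -6) — not an equilibrium.
(L, L): Nation A gets 0 ≥ 0 from H, and Nation B gets -2 ≥ -6 from H — Nash equilibrium.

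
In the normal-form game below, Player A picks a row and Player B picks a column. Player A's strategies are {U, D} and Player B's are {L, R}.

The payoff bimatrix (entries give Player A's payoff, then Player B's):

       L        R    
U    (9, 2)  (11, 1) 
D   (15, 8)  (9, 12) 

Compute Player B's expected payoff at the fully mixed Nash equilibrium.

16/5

First find p, the probability Player A plays U, from Player B's indifference between L and R: 2p + 8(1−p) = p + 12(1−p), giving p = 4/5.
Since Player B is indifferent in equilibrium, Player B's expected payoff equals the payoff from either column against (4/5, 1/5). Using L: 2(4/5) + 8(1/5) = 16/5.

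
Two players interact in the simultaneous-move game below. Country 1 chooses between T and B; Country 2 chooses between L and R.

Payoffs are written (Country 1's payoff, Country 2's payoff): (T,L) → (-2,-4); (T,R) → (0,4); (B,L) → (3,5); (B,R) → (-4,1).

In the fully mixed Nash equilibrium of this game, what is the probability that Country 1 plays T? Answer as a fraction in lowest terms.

1/3

Let r be the probability that Country 1 plays T. In a completely mixed equilibrium, Country 2 must be indifferent between L and R.
Country 2's expected payoff from L is −4r + 5(1−r); from R it is 4r + (1−r).
Setting these equal: −9r + 5 = 3r + 1, so r = 1/3.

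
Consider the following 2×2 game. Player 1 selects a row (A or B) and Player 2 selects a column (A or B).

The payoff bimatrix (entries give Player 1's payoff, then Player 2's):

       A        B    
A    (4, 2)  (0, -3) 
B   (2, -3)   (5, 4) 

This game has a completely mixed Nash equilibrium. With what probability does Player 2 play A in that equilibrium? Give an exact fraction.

Let c be the probability that Player 2 plays A. In a completely mixed equilibrium, Player 1 must be indifferent between A and B.
Player 1's expected payoff from A is 4c; from B it is 2c + 5(1−c).
Setting these equal: 4c = −3c + 5, so c = 5/7.

5/7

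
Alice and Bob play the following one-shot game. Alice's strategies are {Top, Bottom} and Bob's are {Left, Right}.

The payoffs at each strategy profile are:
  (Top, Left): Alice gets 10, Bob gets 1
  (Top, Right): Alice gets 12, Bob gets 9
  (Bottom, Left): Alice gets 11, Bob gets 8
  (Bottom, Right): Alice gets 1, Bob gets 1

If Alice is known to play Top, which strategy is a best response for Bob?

Right

Against Top, Bob earns 1 from Left and 9 from Right.
So Right is the best response.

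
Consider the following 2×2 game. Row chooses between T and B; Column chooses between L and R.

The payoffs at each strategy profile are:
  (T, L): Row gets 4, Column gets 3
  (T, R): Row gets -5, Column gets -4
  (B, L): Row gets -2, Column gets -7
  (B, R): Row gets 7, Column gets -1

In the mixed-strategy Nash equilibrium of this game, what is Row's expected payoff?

1

First find q, the probability Column plays L, from Row's indifference between T and B: 4q − 5(1−q) = −2q + 7(1−q), giving q = 2/3.
Since Row is indifferent in equilibrium, Row's expected payoff equals the payoff from either row against (2/3, 1/3). Using T: 4(2/3) − 5(1/3) = 1.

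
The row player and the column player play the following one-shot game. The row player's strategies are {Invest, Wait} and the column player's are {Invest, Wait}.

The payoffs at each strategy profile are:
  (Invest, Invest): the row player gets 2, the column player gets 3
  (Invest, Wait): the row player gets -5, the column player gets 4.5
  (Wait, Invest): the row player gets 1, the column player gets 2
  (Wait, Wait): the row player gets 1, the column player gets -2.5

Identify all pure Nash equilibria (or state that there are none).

(Invest, Invest): the column player prefers Wait (4.5 > 3) — not an equilibrium.
(Invest, Wait): the row player prefers Wait (1 > -5) — not an equilibrium.
(Wait, Invest): the row player prefers Invest (2 > 1) — not an equilibrium.
(Wait, Wait): the column player prefers Invest (2 > -2.5) — not an equilibrium.

none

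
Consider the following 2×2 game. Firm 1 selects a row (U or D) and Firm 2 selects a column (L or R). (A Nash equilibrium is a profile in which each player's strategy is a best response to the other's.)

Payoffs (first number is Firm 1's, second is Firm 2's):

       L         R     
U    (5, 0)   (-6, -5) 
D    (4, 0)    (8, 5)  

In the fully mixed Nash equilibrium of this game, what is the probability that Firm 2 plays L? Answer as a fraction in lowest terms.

14/15

Let y be the probability that Firm 2 plays L. In a completely mixed equilibrium, Firm 1 must be indifferent between U and D.
Firm 1's expected payoff from U is 5y − 6(1−y); from D it is 4y + 8(1−y).
Setting these equal: 11y − 6 = −4y + 8, so y = 14/15.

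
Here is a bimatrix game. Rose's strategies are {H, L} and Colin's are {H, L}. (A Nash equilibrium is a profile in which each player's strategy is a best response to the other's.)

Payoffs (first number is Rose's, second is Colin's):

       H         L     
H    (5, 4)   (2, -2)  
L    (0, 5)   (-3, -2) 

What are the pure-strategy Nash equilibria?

(H, H)

(H, H): Rose gets 5 ≥ 0 from L, and Colin gets 4 ≥ -2 from L — Nash equilibrium.
(H, L): Colin prefers H (4 > -2) — not an equilibrium.
(L, H): Rose prefers H (5 > 0) — not an equilibrium.
(L, L): Rose prefers H (2 > -3); Colin prefers H (5 > -2) — not an equilibrium.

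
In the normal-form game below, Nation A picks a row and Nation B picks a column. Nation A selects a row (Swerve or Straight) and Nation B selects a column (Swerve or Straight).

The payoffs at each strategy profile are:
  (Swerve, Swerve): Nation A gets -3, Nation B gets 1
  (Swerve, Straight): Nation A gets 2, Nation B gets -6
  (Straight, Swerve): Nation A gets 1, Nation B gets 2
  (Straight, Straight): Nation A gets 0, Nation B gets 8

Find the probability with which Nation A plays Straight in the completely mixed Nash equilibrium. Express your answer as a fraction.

7/13

Let p be the probability that Nation A plays Swerve. In a completely mixed equilibrium, Nation B must be indifferent between Swerve and Straight.
Nation B's expected payoff from Swerve is p + 2(1−p); from Straight it is −6p + 8(1−p).
Setting these equal: −p + 2 = −14p + 8, so p = 6/13.
Therefore Nation A plays Straight with probability 1 − 6/13 = 7/13.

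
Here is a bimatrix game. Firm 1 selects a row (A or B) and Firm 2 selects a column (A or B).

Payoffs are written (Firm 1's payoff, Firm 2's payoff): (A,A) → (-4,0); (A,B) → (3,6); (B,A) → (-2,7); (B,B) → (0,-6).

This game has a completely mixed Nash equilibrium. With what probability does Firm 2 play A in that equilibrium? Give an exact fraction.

3/5

Let c be the probability that Firm 2 plays A. In a completely mixed equilibrium, Firm 1 must be indifferent between A and B.
Firm 1's expected payoff from A is −4c + 3(1−c); from B it is −2c.
Setting these equal: −7c + 3 = −2c, so c = 3/5.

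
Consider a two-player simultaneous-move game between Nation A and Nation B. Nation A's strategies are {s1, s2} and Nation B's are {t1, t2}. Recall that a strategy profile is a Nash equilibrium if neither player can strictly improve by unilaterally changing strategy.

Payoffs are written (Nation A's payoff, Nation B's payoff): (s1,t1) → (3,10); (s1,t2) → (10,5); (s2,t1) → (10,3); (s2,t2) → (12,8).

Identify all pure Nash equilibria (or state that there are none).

(s2, t2)

(s1, t1): Nation A prefers s2 (10 > 3) — not an equilibrium.
(s1, t2): Nation A prefers s2 (12 > 10); Nation B prefers t1 (10 > 5) — not an equilibrium.
(s2, t1): Nation B prefers t2 (8 > 3) — not an equilibrium.
(s2, t2): Nation A gets 12 ≥ 10 from s1, and Nation B gets 8 ≥ 3 from t1 — Nash equilibrium.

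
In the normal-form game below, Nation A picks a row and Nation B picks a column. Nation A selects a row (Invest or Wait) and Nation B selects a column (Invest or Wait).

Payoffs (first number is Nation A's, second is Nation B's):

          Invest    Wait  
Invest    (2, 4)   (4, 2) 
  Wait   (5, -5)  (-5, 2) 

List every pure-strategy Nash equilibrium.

none

(Invest, Invest): Nation A prefers Wait (5 > 2) — not an equilibrium.
(Invest, Wait): Nation B prefers Invest (4 > 2) — not an equilibrium.
(Wait, Invest): Nation B prefers Wait (2 > -5) — not an equilibrium.
(Wait, Wait): Nation A prefers Invest (4 > -5) — not an equilibrium.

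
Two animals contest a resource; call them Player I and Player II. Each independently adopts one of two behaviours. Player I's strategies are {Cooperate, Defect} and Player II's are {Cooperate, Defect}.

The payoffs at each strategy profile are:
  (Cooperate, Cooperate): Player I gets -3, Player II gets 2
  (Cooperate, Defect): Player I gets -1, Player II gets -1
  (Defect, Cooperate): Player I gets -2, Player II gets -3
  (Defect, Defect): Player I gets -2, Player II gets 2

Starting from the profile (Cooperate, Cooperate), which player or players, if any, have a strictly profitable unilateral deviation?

Player I

Player I at (Cooperate, Cooperate) earns -3; deviating to Defect yields -2 — a strict improvement.
Player II earns 2; deviating to Defect yields -1 — not better.
Only Player I has a strictly profitable deviation.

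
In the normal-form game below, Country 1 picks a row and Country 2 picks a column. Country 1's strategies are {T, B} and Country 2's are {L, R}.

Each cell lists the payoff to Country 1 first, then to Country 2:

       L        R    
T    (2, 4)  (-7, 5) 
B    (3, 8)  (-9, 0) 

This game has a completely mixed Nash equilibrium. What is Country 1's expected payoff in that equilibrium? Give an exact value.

First find q, the probability Country 2 plays L, from Country 1's indifference between T and B: 2q − 7(1−q) = 3q − 9(1−q), giving q = 2/3.
Since Country 1 is indifferent in equilibrium, Country 1's expected payoff equals the payoff from either row against (2/3, 1/3). Using T: 2(2/3) − 7(1/3) = -1.

-1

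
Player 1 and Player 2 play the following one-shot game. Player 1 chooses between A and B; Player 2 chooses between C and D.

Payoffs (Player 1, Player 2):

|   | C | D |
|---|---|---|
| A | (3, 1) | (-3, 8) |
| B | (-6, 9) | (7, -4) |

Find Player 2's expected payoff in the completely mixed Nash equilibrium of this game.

19/5

First find x, the probability Player 1 plays A, from Player 2's indifference between C and D: x + 9(1−x) = 8x − 4(1−x), giving x = 13/20.
Since Player 2 is indifferent in equilibrium, Player 2's expected payoff equals the payoff from either column against (13/20, 7/20). Using C: (13/20) + 9(7/20) = 19/5.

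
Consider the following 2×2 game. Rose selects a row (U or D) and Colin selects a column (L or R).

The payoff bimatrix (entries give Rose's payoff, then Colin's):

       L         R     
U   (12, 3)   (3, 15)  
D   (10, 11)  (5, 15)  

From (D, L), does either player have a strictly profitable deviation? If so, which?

Both

Rose at (D, L) earns 10; deviating to U yields 12 — a strict improvement.
Colin earns 11; deviating to R yields 15 — a strict improvement.
Both Rose and Colin have strictly profitable deviations.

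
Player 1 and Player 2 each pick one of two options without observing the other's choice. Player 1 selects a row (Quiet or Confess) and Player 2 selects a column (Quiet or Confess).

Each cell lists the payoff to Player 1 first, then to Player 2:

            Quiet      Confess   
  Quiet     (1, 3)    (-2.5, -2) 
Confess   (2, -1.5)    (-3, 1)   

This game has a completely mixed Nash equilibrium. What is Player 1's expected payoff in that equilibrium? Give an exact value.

First find y, the probability Player 2 plays Quiet, from Player 1's indifference between Quiet and Confess: y − 2.5(1−y) = 2y − 3(1−y), giving y = 1/3.
Since Player 1 is indifferent in equilibrium, Player 1's expected payoff equals the payoff from either row against (1/3, 2/3). Using Quiet: (1/3) − 2.5(2/3) = -4/3.

-4/3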